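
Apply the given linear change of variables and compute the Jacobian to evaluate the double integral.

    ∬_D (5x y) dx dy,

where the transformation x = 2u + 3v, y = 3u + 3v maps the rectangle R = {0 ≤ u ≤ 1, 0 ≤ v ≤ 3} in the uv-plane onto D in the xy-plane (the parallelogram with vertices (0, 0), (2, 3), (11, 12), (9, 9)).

Compute the Jacobian determinant of (x, y) with respect to (u, v):

    ∂(x,y)/∂(u,v) = | 2  3 | = (2)(3) - (3)(3) = -3.
                   | 3  3 |

Its absolute value is |J| = 3 (the area scaling factor).

Substituting x = 2u + 3v, y = 3u + 3v into the integrand,

    5x y → 30u^2 + 75u v + 45v^2,

so the integral becomes

    ∬_R (30u^2 + 75u v + 45v^2) · |J| du dv = ∫_0^1 ∫_0^3 (90u^2 + 225u v + 135v^2) dv du.

Inner (v): 270u^2 + 2025u/2 + 1215.
Outer (u): 7245/4.

Therefore ∬_D (5x y) dx dy = 7245/4.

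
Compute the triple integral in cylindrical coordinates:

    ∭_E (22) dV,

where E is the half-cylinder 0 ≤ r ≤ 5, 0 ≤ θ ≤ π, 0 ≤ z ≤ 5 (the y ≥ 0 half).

In cylindrical coordinates, x = r cos(θ), y = r sin(θ), z = z, and dV = r dr dθ dz.

The integrand becomes 22, so

    ∭_E (22) dV = ∫_{0}^{π} ∫_{0}^{5} ∫_{0}^{5} (22) · r dz dr dθ.

Inner (z): 110r.
Middle (r from 0 to 5): 1375.
Outer (θ): 1375π.

Therefore the triple integral equals 1375π.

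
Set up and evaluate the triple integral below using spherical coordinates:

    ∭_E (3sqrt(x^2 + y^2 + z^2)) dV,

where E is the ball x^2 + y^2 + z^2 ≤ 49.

In spherical coordinates, x = ρ sin(φ) cos(θ), y = ρ sin(φ) sin(θ), z = ρ cos(φ), and dV = ρ^2 sin(φ) dρ dφ dθ.

The integrand becomes 3ρ, so

    ∭_E (3sqrt(x^2 + y^2 + z^2)) dV = ∫_{0}^{2π} ∫_{0}^{π} ∫_{0}^{7} (3ρ) · ρ^2 sin(φ) dρ dφ dθ.

Inner (ρ): 7203sin(φ)/4.
Middle (φ): 7203/2.
Outer (θ): 7203π.

Therefore the triple integral equals 7203π.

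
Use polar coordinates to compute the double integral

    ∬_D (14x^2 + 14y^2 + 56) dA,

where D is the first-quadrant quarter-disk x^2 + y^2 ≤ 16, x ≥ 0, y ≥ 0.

The region D is 0 ≤ r ≤ 4, 0 ≤ θ ≤ π/2 in polar coordinates, where x = r cos(θ), y = r sin(θ), and dA = r dr dθ.

Under the substitution, the integrand becomes 14r^2 + 56, so

    ∬_D (14x^2 + 14y^2 + 56) dA = ∫_{0}^{π/2} ∫_{0}^{4} (14r^2 + 56) · r dr dθ.

Inner integral (in r): ∫_{0}^{4} (14r^2 + 56) · r dr = 1344.

Outer integral (in θ): ∫_{0}^{π/2} (1344) dθ = 672π.

Therefore ∬_D (14x^2 + 14y^2 + 56) dA = 672π.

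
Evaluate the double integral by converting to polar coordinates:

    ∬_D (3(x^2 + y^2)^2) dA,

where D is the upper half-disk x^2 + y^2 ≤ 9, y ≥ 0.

The region D is 0 ≤ r ≤ 3, 0 ≤ θ ≤ π in polar coordinates, where x = r cos(θ), y = r sin(θ), and dA = r dr dθ.

Under the substitution, the integrand becomes 3r^4, so

    ∬_D (3(x^2 + y^2)^2) dA = ∫_{0}^{π} ∫_{0}^{3} (3r^4) · r dr dθ.

Inner integral (in r): ∫_{0}^{3} (3r^4) · r dr = 729/2.

Outer integral (in θ): ∫_{0}^{π} (729/2) dθ = 729π/2.

Therefore ∬_D (3(x^2 + y^2)^2) dA = 729π/2.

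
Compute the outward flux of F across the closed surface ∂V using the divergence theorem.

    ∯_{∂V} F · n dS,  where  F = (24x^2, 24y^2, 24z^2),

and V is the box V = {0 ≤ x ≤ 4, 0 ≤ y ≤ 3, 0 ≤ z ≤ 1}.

By the divergence theorem,

    ∯_{∂V} F · n dS = ∭_V (∇ · F) dV.

Compute the divergence:
    ∇ · F = ∂F_x/∂x + ∂F_y/∂y + ∂F_z/∂z = 48x + 48y + 48z.

V is a rectangular box, so dV = dx dy dz with 0 ≤ x ≤ 4, 0 ≤ y ≤ 3, 0 ≤ z ≤ 1.

Integrate (48x + 48y + 48z) over V as an iterated integral:

    ∭_V (∇·F) dV = ∫_0^{4} ∫_0^{3} ∫_0^{1} (48x + 48y + 48z) dz dy dx.

Inner (z from 0 to 1): 48x + 48y + 24.
Middle (y from 0 to 3): 144x + 288.
Outer (x from 0 to 4): 2304.

Therefore ∯_{∂V} F · n dS = 2304.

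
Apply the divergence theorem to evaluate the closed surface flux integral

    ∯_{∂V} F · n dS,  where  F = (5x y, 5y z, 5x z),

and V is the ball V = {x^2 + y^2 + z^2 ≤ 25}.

By the divergence theorem,

    ∯_{∂V} F · n dS = ∭_V (∇ · F) dV.

Compute the divergence:
    ∇ · F = ∂F_x/∂x + ∂F_y/∂y + ∂F_z/∂z = 5y + 5z + 5x = 5x + 5y + 5z.

In spherical coordinates, x = ρ sin(φ) cos(θ), y = ρ sin(φ) sin(θ), z = ρ cos(φ), dV = ρ^2 sin(φ) dρ dφ dθ, with 0 ≤ ρ ≤ 5, 0 ≤ φ ≤ π, 0 ≤ θ ≤ 2π.

The integrand, after substitution and multiplying by the volume element, becomes (5ρ (sqrt(2)sin(φ)sin(θ + π/4) + cos(φ))) · ρ^2 sin(φ), so

    ∭_V (∇·F) dV = ∫_0^{2π} ∫_0^{π} ∫_0^{5} (5ρ (sqrt(2)sin(φ)sin(θ + π/4) + cos(φ))) · ρ^2 sin(φ) dρ dφ dθ.

Inner (ρ from 0 to 5): 3125(sqrt(2)sin(φ)sin(θ + π/4) + cos(φ))sin(φ)/4.
Middle (φ from 0 to π): 3125sqrt(2)π sin(θ + π/4)/8.
Outer (θ from 0 to 2π): 0.

Therefore ∯_{∂V} F · n dS = 0.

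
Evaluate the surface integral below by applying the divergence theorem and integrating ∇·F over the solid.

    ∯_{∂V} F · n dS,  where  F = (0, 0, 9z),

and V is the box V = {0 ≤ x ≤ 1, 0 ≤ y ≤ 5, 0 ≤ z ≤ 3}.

By the divergence theorem,

    ∯_{∂V} F · n dS = ∭_V (∇ · F) dV.

Compute the divergence:
    ∇ · F = ∂F_x/∂x + ∂F_y/∂y + ∂F_z/∂z = 0 + 0 + 9 = 9.

V is a rectangular box, so dV = dx dy dz with 0 ≤ x ≤ 1, 0 ≤ y ≤ 5, 0 ≤ z ≤ 3.

Integrate (9) over V as an iterated integral:

    ∭_V (∇·F) dV = ∫_0^{1} ∫_0^{5} ∫_0^{3} (9) dz dy dx.

Inner (z from 0 to 3): 27.
Middle (y from 0 to 5): 135.
Outer (x from 0 to 1): 135.

Therefore ∯_{∂V} F · n dS = 135.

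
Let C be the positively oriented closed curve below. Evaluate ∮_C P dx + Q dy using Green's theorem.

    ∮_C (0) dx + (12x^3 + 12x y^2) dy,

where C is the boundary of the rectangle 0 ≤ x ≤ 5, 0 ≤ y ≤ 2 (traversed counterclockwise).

Green's theorem converts the closed line integral into a double integral over the enclosed region D:

    ∮_C P dx + Q dy = ∬_D (∂Q/∂x - ∂P/∂y) dA.

Here P = 0, Q = 12x^3 + 12x y^2, so

    ∂Q/∂x = 36x^2 + 12y^2,    ∂P/∂y = 0,
    ∂Q/∂x - ∂P/∂y = 36x^2 + 12y^2.

D is the region 0 ≤ x ≤ 5, 0 ≤ y ≤ 2. Evaluating the double integral:

    ∬_D (36x^2 + 12y^2) dA = ∫_0^{5} ∫_0^{2} (36x^2 + 12y^2) dy dx.

Inner (y from 0 to 2): 72x^2 + 32.
Outer (x from 0 to 5): 3160.

Therefore ∮_C P dx + Q dy = 3160.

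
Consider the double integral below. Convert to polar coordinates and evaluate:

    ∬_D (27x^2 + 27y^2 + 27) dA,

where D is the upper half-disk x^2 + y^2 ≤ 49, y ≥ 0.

The region D is 0 ≤ r ≤ 7, 0 ≤ θ ≤ π in polar coordinates, where x = r cos(θ), y = r sin(θ), and dA = r dr dθ.

Under the substitution, the integrand becomes 27r^2 + 27, so

    ∬_D (27x^2 + 27y^2 + 27) dA = ∫_{0}^{π} ∫_{0}^{7} (27r^2 + 27) · r dr dθ.

Inner integral (in r): ∫_{0}^{7} (27r^2 + 27) · r dr = 67473/4.

Outer integral (in θ): ∫_{0}^{π} (67473/4) dθ = 67473π/4.

Therefore ∬_D (27x^2 + 27y^2 + 27) dA = 67473π/4.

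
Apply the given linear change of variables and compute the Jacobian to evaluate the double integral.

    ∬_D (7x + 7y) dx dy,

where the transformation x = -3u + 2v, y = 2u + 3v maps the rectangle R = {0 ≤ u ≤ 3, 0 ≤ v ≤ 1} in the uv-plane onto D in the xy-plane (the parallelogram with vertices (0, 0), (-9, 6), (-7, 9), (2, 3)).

Compute the Jacobian determinant of (x, y) with respect to (u, v):

    ∂(x,y)/∂(u,v) = | -3  2 | = (-3)(3) - (2)(2) = -13.
                   | 2  3 |

Its absolute value is |J| = 13 (the area scaling factor).

Substituting x = -3u + 2v, y = 2u + 3v into the integrand,

    7x + 7y → -7u + 35v,

so the integral becomes

    ∬_R (-7u + 35v) · |J| du dv = ∫_0^3 ∫_0^1 (-91u + 455v) dv du.

Inner (v): 455/2 - 91u.
Outer (u): 273.

Therefore ∬_D (7x + 7y) dx dy = 273.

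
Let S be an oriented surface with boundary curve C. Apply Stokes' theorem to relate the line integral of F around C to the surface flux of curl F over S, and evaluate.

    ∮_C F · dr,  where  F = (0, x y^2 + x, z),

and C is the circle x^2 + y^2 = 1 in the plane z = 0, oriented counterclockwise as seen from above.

Let S be the flat disk x^2 + y^2 ≤ 1 in the plane z = 0, with upward unit normal n̂ = ẑ. By Stokes' theorem,

    ∮_C F · dr = ∬_S (∇ × F) · n̂ dS = ∬_D (curl F)_z dA,

where D is the disk x^2 + y^2 ≤ 1.

Compute the curl of F = (0, x y^2 + x, z):
    (∇ × F)_x = ∂F_z/∂y - ∂F_y/∂z = 0,
    (∇ × F)_y = ∂F_x/∂z - ∂F_z/∂x = 0,
    (∇ × F)_z = ∂F_y/∂x - ∂F_x/∂y = y^2 + 1.

On z = 0, (curl F)_z = y^2 + 1.

Convert to polar (x = r cos θ, y = r sin θ, dA = r dr dθ); the integrand becomes r^2sin(θ)^2 + 1, so

    ∬_D (curl F)_z dA = ∫_0^{2π} ∫_0^{1} (r^2sin(θ)^2 + 1) · r dr dθ.

Inner (r from 0 to 1): sin(θ)^2/4 + 1/2.
Outer (θ from 0 to 2π): 5π/4.

Therefore ∮_C F · dr = 5π/4.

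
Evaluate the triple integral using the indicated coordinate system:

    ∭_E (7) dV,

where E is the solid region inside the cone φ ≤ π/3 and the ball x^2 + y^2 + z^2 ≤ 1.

In spherical coordinates, x = ρ sin(φ) cos(θ), y = ρ sin(φ) sin(θ), z = ρ cos(φ), and dV = ρ^2 sin(φ) dρ dφ dθ.

The integrand becomes 7, so

    ∭_E (7) dV = ∫_{0}^{2π} ∫_{0}^{π/3} ∫_{0}^{1} (7) · ρ^2 sin(φ) dρ dφ dθ.

Inner (ρ): 7sin(φ)/3.
Middle (φ): 7/6.
Outer (θ): 7π/3.

Therefore the triple integral equals 7π/3.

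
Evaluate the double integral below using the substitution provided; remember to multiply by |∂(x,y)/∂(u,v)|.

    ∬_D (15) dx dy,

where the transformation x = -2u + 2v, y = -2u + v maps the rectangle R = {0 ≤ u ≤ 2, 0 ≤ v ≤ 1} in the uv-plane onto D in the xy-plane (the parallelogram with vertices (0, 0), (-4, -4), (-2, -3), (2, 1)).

Compute the Jacobian determinant of (x, y) with respect to (u, v):

    ∂(x,y)/∂(u,v) = | -2  2 | = (-2)(1) - (2)(-2) = 2.
                   | -2  1 |

Its absolute value is |J| = 2 (the area scaling factor).

Substituting x = -2u + 2v, y = -2u + v into the integrand,

    15 → 15,

so the integral becomes

    ∬_R (15) · |J| du dv = ∫_0^2 ∫_0^1 (30) dv du.

Inner (v): 30.
Outer (u): 60.

Therefore ∬_D (15) dx dy = 60.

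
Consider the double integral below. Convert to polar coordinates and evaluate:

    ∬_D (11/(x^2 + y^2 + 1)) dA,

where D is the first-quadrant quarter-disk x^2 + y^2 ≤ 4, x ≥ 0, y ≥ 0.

The region D is 0 ≤ r ≤ 2, 0 ≤ θ ≤ π/2 in polar coordinates, where x = r cos(θ), y = r sin(θ), and dA = r dr dθ.

Under the substitution, the integrand becomes 11/(r^2 + 1), so

    ∬_D (11/(x^2 + y^2 + 1)) dA = ∫_{0}^{π/2} ∫_{0}^{2} (11/(r^2 + 1)) · r dr dθ.

Inner integral (in r): ∫_{0}^{2} (11/(r^2 + 1)) · r dr = 11log(5)/2.

Outer integral (in θ): ∫_{0}^{π/2} (11log(5)/2) dθ = 11π log(5)/4.

Therefore ∬_D (11/(x^2 + y^2 + 1)) dA = 11π log(5)/4.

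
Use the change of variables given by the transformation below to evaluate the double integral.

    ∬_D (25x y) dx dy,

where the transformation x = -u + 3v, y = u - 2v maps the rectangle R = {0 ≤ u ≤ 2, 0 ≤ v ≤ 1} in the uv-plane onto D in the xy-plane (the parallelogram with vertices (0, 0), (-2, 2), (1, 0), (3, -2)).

Compute the Jacobian determinant of (x, y) with respect to (u, v):

    ∂(x,y)/∂(u,v) = | -1  3 | = (-1)(-2) - (3)(1) = -1.
                   | 1  -2 |

Its absolute value is |J| = 1 (the area scaling factor).

Substituting x = -u + 3v, y = u - 2v into the integrand,

    25x y → -25u^2 + 125u v - 150v^2,

so the integral becomes

    ∬_R (-25u^2 + 125u v - 150v^2) · |J| du dv = ∫_0^2 ∫_0^1 (-25u^2 + 125u v - 150v^2) dv du.

Inner (v): -25u^2 + 125u/2 - 50.
Outer (u): -125/3.

Therefore ∬_D (25x y) dx dy = -125/3.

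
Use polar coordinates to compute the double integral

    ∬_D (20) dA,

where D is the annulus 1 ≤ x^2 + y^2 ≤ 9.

The region D is 1 ≤ r ≤ 3, 0 ≤ θ ≤ 2π in polar coordinates, where x = r cos(θ), y = r sin(θ), and dA = r dr dθ.

Under the substitution, the integrand becomes 20, so

    ∬_D (20) dA = ∫_{0}^{2π} ∫_{1}^{3} (20) · r dr dθ.

Inner integral (in r): ∫_{1}^{3} (20) · r dr = 80.

Outer integral (in θ): ∫_{0}^{2π} (80) dθ = 160π.

Therefore ∬_D (20) dA = 160π.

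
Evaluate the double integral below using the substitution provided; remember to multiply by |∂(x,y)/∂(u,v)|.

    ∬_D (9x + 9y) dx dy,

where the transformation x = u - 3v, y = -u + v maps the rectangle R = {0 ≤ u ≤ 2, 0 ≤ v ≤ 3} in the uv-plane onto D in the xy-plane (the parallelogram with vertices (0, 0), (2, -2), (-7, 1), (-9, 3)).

Compute the Jacobian determinant of (x, y) with respect to (u, v):

    ∂(x,y)/∂(u,v) = | 1  -3 | = (1)(1) - (-3)(-1) = -2.
                   | -1  1 |

Its absolute value is |J| = 2 (the area scaling factor).

Substituting x = u - 3v, y = -u + v into the integrand,

    9x + 9y → -18v,

so the integral becomes

    ∬_R (-18v) · |J| du dv = ∫_0^2 ∫_0^3 (-36v) dv du.

Inner (v): -162.
Outer (u): -324.

Therefore ∬_D (9x + 9y) dx dy = -324.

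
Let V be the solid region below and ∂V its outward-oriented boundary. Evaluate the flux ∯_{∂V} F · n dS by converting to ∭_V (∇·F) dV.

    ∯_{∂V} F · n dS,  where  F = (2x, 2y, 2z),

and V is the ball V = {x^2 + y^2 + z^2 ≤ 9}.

By the divergence theorem,

    ∯_{∂V} F · n dS = ∭_V (∇ · F) dV.

Compute the divergence:
    ∇ · F = ∂F_x/∂x + ∂F_y/∂y + ∂F_z/∂z = 2 + 2 + 2 = 6.

In spherical coordinates, x = ρ sin(φ) cos(θ), y = ρ sin(φ) sin(θ), z = ρ cos(φ), dV = ρ^2 sin(φ) dρ dφ dθ, with 0 ≤ ρ ≤ 3, 0 ≤ φ ≤ π, 0 ≤ θ ≤ 2π.

The integrand, after substitution and multiplying by the volume element, becomes (6) · ρ^2 sin(φ), so

    ∭_V (∇·F) dV = ∫_0^{2π} ∫_0^{π} ∫_0^{3} (6) · ρ^2 sin(φ) dρ dφ dθ.

Inner (ρ from 0 to 3): 54sin(φ).
Middle (φ from 0 to π): 108.
Outer (θ from 0 to 2π): 216π.

Therefore ∯_{∂V} F · n dS = 216π.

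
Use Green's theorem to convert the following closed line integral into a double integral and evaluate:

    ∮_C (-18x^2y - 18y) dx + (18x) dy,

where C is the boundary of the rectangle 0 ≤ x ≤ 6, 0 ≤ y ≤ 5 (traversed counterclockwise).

Green's theorem converts the closed line integral into a double integral over the enclosed region D:

    ∮_C P dx + Q dy = ∬_D (∂Q/∂x - ∂P/∂y) dA.

Here P = -18x^2y - 18y, Q = 18x, so

    ∂Q/∂x = 18,    ∂P/∂y = -18x^2 - 18,
    ∂Q/∂x - ∂P/∂y = 18x^2 + 36.

D is the region 0 ≤ x ≤ 6, 0 ≤ y ≤ 5. Evaluating the double integral:

    ∬_D (18x^2 + 36) dA = ∫_0^{6} ∫_0^{5} (18x^2 + 36) dy dx.

Inner (y from 0 to 5): 90x^2 + 180.
Outer (x from 0 to 6): 7560.

Therefore ∮_C P dx + Q dy = 7560.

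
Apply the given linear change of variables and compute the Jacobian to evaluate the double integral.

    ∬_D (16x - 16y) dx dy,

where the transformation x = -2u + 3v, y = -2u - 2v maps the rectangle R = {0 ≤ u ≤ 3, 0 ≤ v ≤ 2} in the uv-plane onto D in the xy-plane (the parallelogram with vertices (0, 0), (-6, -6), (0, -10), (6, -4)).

Compute the Jacobian determinant of (x, y) with respect to (u, v):

    ∂(x,y)/∂(u,v) = | -2  3 | = (-2)(-2) - (3)(-2) = 10.
                   | -2  -2 |

Its absolute value is |J| = 10 (the area scaling factor).

Substituting x = -2u + 3v, y = -2u - 2v into the integrand,

    16x - 16y → 80v,

so the integral becomes

    ∬_R (80v) · |J| du dv = ∫_0^3 ∫_0^2 (800v) dv du.

Inner (v): 1600.
Outer (u): 4800.

Therefore ∬_D (16x - 16y) dx dy = 4800.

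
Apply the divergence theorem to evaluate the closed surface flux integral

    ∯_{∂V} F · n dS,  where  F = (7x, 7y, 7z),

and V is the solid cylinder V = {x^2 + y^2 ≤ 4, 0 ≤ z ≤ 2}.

By the divergence theorem,

    ∯_{∂V} F · n dS = ∭_V (∇ · F) dV.

Compute the divergence:
    ∇ · F = ∂F_x/∂x + ∂F_y/∂y + ∂F_z/∂z = 7 + 7 + 7 = 21.

In cylindrical coordinates, x = r cos(θ), y = r sin(θ), z = z, dV = r dr dθ dz, with 0 ≤ r ≤ 2, 0 ≤ θ ≤ 2π, 0 ≤ z ≤ 2.

The integrand, after substitution and multiplying by the volume element, becomes (21) · r, so

    ∭_V (∇·F) dV = ∫_0^{2π} ∫_0^{2} ∫_0^{2} (21) · r dz dr dθ.

Inner (z from 0 to 2): 42r.
Middle (r from 0 to 2): 84.
Outer (θ from 0 to 2π): 168π.

Therefore ∯_{∂V} F · n dS = 168π.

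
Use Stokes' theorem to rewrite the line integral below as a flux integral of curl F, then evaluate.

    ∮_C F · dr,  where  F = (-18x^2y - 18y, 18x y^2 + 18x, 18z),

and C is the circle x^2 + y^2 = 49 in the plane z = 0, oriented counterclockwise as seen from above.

Let S be the flat disk x^2 + y^2 ≤ 49 in the plane z = 0, with upward unit normal n̂ = ẑ. By Stokes' theorem,

    ∮_C F · dr = ∬_S (∇ × F) · n̂ dS = ∬_D (curl F)_z dA,

where D is the disk x^2 + y^2 ≤ 49.

Compute the curl of F = (-18x^2y - 18y, 18x y^2 + 18x, 18z):
    (∇ × F)_x = ∂F_z/∂y - ∂F_y/∂z = 0,
    (∇ × F)_y = ∂F_x/∂z - ∂F_z/∂x = 0,
    (∇ × F)_z = ∂F_y/∂x - ∂F_x/∂y = 18x^2 + 18y^2 + 36.

On z = 0, (curl F)_z = 18x^2 + 18y^2 + 36.

Convert to polar (x = r cos θ, y = r sin θ, dA = r dr dθ); the integrand becomes 18r^2 + 36, so

    ∬_D (curl F)_z dA = ∫_0^{2π} ∫_0^{7} (18r^2 + 36) · r dr dθ.

Inner (r from 0 to 7): 23373/2.
Outer (θ from 0 to 2π): 23373π.

Therefore ∮_C F · dr = 23373π.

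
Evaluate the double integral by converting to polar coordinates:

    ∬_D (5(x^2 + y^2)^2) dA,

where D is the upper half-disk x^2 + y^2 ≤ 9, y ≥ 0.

The region D is 0 ≤ r ≤ 3, 0 ≤ θ ≤ π in polar coordinates, where x = r cos(θ), y = r sin(θ), and dA = r dr dθ.

Under the substitution, the integrand becomes 5r^4, so

    ∬_D (5(x^2 + y^2)^2) dA = ∫_{0}^{π} ∫_{0}^{3} (5r^4) · r dr dθ.

Inner integral (in r): ∫_{0}^{3} (5r^4) · r dr = 1215/2.

Outer integral (in θ): ∫_{0}^{π} (1215/2) dθ = 1215π/2.

Therefore ∬_D (5(x^2 + y^2)^2) dA = 1215π/2.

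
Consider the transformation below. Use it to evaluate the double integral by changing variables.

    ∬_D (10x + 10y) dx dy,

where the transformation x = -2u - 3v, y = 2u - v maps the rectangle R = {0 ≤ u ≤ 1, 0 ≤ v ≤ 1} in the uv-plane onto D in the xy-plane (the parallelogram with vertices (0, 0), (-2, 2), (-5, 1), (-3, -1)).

Compute the Jacobian determinant of (x, y) with respect to (u, v):

    ∂(x,y)/∂(u,v) = | -2  -3 | = (-2)(-1) - (-3)(2) = 8.
                   | 2  -1 |

Its absolute value is |J| = 8 (the area scaling factor).

Substituting x = -2u - 3v, y = 2u - v into the integrand,

    10x + 10y → -40v,

so the integral becomes

    ∬_R (-40v) · |J| du dv = ∫_0^1 ∫_0^1 (-320v) dv du.

Inner (v): -160.
Outer (u): -160.

Therefore ∬_D (10x + 10y) dx dy = -160.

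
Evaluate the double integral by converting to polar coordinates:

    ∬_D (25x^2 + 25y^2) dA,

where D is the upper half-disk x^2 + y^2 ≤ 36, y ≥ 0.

The region D is 0 ≤ r ≤ 6, 0 ≤ θ ≤ π in polar coordinates, where x = r cos(θ), y = r sin(θ), and dA = r dr dθ.

Under the substitution, the integrand becomes 25r^2, so

    ∬_D (25x^2 + 25y^2) dA = ∫_{0}^{π} ∫_{0}^{6} (25r^2) · r dr dθ.

Inner integral (in r): ∫_{0}^{6} (25r^2) · r dr = 8100.

Outer integral (in θ): ∫_{0}^{π} (8100) dθ = 8100π.

Therefore ∬_D (25x^2 + 25y^2) dA = 8100π.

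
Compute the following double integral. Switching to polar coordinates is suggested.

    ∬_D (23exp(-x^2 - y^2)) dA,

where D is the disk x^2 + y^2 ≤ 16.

The region D is 0 ≤ r ≤ 4, 0 ≤ θ ≤ 2π in polar coordinates, where x = r cos(θ), y = r sin(θ), and dA = r dr dθ.

Under the substitution, the integrand becomes 23exp(-r^2), so

    ∬_D (23exp(-x^2 - y^2)) dA = ∫_{0}^{2π} ∫_{0}^{4} (23exp(-r^2)) · r dr dθ.

Inner integral (in r): ∫_{0}^{4} (23exp(-r^2)) · r dr = 23/2 - 23exp(-16)/2.

Outer integral (in θ): ∫_{0}^{2π} (23/2 - 23exp(-16)/2) dθ = -23π exp(-16) + 23π.

Therefore ∬_D (23exp(-x^2 - y^2)) dA = -23π exp(-16) + 23π.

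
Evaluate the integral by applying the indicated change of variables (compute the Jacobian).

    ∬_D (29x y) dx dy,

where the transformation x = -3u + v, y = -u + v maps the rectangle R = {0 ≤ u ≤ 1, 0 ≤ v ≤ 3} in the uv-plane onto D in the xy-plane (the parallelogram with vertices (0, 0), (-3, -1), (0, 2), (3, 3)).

Compute the Jacobian determinant of (x, y) with respect to (u, v):

    ∂(x,y)/∂(u,v) = | -3  1 | = (-3)(1) - (1)(-1) = -2.
                   | -1  1 |

Its absolute value is |J| = 2 (the area scaling factor).

Substituting x = -3u + v, y = -u + v into the integrand,

    29x y → 87u^2 - 116u v + 29v^2,

so the integral becomes

    ∬_R (87u^2 - 116u v + 29v^2) · |J| du dv = ∫_0^1 ∫_0^3 (174u^2 - 232u v + 58v^2) dv du.

Inner (v): 522u^2 - 1044u + 522.
Outer (u): 174.

Therefore ∬_D (29x y) dx dy = 174.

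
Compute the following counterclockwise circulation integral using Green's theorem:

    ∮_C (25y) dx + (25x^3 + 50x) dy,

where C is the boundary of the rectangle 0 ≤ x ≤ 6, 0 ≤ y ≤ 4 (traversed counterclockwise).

Green's theorem converts the closed line integral into a double integral over the enclosed region D:

    ∮_C P dx + Q dy = ∬_D (∂Q/∂x - ∂P/∂y) dA.

Here P = 25y, Q = 25x^3 + 50x, so

    ∂Q/∂x = 75x^2 + 50,    ∂P/∂y = 25,
    ∂Q/∂x - ∂P/∂y = 75x^2 + 25.

D is the region 0 ≤ x ≤ 6, 0 ≤ y ≤ 4. Evaluating the double integral:

    ∬_D (75x^2 + 25) dA = ∫_0^{6} ∫_0^{4} (75x^2 + 25) dy dx.

Inner (y from 0 to 4): 300x^2 + 100.
Outer (x from 0 to 6): 22200.

Therefore ∮_C P dx + Q dy = 22200.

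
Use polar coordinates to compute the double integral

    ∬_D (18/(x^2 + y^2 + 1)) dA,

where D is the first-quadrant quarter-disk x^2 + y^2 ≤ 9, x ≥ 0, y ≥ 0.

The region D is 0 ≤ r ≤ 3, 0 ≤ θ ≤ π/2 in polar coordinates, where x = r cos(θ), y = r sin(θ), and dA = r dr dθ.

Under the substitution, the integrand becomes 18/(r^2 + 1), so

    ∬_D (18/(x^2 + y^2 + 1)) dA = ∫_{0}^{π/2} ∫_{0}^{3} (18/(r^2 + 1)) · r dr dθ.

Inner integral (in r): ∫_{0}^{3} (18/(r^2 + 1)) · r dr = log(1000000000).

Outer integral (in θ): ∫_{0}^{π/2} (log(1000000000)) dθ = log(1000000000^(π/2)).

Therefore ∬_D (18/(x^2 + y^2 + 1)) dA = log(1000000000^(π/2)).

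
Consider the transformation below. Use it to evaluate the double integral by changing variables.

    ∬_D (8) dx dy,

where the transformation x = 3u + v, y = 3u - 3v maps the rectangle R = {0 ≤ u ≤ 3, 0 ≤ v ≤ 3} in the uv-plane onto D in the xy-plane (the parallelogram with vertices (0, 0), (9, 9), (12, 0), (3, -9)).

Compute the Jacobian determinant of (x, y) with respect to (u, v):

    ∂(x,y)/∂(u,v) = | 3  1 | = (3)(-3) - (1)(3) = -12.
                   | 3  -3 |

Its absolute value is |J| = 12 (the area scaling factor).

Substituting x = 3u + v, y = 3u - 3v into the integrand,

    8 → 8,

so the integral becomes

    ∬_R (8) · |J| du dv = ∫_0^3 ∫_0^3 (96) dv du.

Inner (v): 288.
Outer (u): 864.

Therefore ∬_D (8) dx dy = 864.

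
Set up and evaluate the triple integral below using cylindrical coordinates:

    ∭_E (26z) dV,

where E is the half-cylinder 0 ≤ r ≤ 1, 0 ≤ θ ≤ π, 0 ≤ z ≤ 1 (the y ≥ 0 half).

In cylindrical coordinates, x = r cos(θ), y = r sin(θ), z = z, and dV = r dr dθ dz.

The integrand becomes 26z, so

    ∭_E (26z) dV = ∫_{0}^{π} ∫_{0}^{1} ∫_{0}^{1} (26z) · r dz dr dθ.

Inner (z): 13r.
Middle (r from 0 to 1): 13/2.
Outer (θ): 13π/2.

Therefore the triple integral equals 13π/2.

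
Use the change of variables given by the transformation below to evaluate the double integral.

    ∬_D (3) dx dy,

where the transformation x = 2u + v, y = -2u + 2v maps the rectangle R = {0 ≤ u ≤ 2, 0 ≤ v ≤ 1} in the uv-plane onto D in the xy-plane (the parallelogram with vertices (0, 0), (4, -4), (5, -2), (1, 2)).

Compute the Jacobian determinant of (x, y) with respect to (u, v):

    ∂(x,y)/∂(u,v) = | 2  1 | = (2)(2) - (1)(-2) = 6.
                   | -2  2 |

Its absolute value is |J| = 6 (the area scaling factor).

Substituting x = 2u + v, y = -2u + 2v into the integrand,

    3 → 3,

so the integral becomes

    ∬_R (3) · |J| du dv = ∫_0^2 ∫_0^1 (18) dv du.

Inner (v): 18.
Outer (u): 36.

Therefore ∬_D (3) dx dy = 36.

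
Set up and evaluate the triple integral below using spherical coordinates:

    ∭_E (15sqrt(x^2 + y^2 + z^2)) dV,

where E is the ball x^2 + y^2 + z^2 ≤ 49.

In spherical coordinates, x = ρ sin(φ) cos(θ), y = ρ sin(φ) sin(θ), z = ρ cos(φ), and dV = ρ^2 sin(φ) dρ dφ dθ.

The integrand becomes 15ρ, so

    ∭_E (15sqrt(x^2 + y^2 + z^2)) dV = ∫_{0}^{2π} ∫_{0}^{π} ∫_{0}^{7} (15ρ) · ρ^2 sin(φ) dρ dφ dθ.

Inner (ρ): 36015sin(φ)/4.
Middle (φ): 36015/2.
Outer (θ): 36015π.

Therefore the triple integral equals 36015π.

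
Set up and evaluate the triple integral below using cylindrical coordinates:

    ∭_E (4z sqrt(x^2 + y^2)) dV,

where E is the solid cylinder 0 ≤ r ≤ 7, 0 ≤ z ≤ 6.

In cylindrical coordinates, x = r cos(θ), y = r sin(θ), z = z, and dV = r dr dθ dz.

The integrand becomes 4r z, so

    ∭_E (4z sqrt(x^2 + y^2)) dV = ∫_{0}^{2π} ∫_{0}^{7} ∫_{0}^{6} (4r z) · r dz dr dθ.

Inner (z): 72r^2.
Middle (r from 0 to 7): 8232.
Outer (θ): 16464π.

Therefore the triple integral equals 16464π.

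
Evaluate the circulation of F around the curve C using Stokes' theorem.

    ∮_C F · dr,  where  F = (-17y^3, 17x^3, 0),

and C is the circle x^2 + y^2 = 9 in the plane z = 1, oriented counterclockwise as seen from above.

Let S be the flat disk x^2 + y^2 ≤ 9 in the plane z = 1, with upward unit normal n̂ = ẑ. By Stokes' theorem,

    ∮_C F · dr = ∬_S (∇ × F) · n̂ dS = ∬_D (curl F)_z dA,

where D is the disk x^2 + y^2 ≤ 9.

Compute the curl of F = (-17y^3, 17x^3, 0):
    (∇ × F)_x = ∂F_z/∂y - ∂F_y/∂z = 0,
    (∇ × F)_y = ∂F_x/∂z - ∂F_z/∂x = 0,
    (∇ × F)_z = ∂F_y/∂x - ∂F_x/∂y = 51x^2 + 51y^2.

On z = 1, (curl F)_z = 51x^2 + 51y^2.

Convert to polar (x = r cos θ, y = r sin θ, dA = r dr dθ); the integrand becomes 51r^2, so

    ∬_D (curl F)_z dA = ∫_0^{2π} ∫_0^{3} (51r^2) · r dr dθ.

Inner (r from 0 to 3): 4131/4.
Outer (θ from 0 to 2π): 4131π/2.

Therefore ∮_C F · dr = 4131π/2.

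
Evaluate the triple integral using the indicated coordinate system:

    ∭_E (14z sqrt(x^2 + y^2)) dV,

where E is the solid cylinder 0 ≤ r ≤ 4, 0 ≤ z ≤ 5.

In cylindrical coordinates, x = r cos(θ), y = r sin(θ), z = z, and dV = r dr dθ dz.

The integrand becomes 14r z, so

    ∭_E (14z sqrt(x^2 + y^2)) dV = ∫_{0}^{2π} ∫_{0}^{4} ∫_{0}^{5} (14r z) · r dz dr dθ.

Inner (z): 175r^2.
Middle (r from 0 to 4): 11200/3.
Outer (θ): 22400π/3.

Therefore the triple integral equals 22400π/3.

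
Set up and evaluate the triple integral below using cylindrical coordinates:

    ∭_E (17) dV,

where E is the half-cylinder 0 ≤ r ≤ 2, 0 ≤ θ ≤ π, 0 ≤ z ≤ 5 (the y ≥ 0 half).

In cylindrical coordinates, x = r cos(θ), y = r sin(θ), z = z, and dV = r dr dθ dz.

The integrand becomes 17, so

    ∭_E (17) dV = ∫_{0}^{π} ∫_{0}^{2} ∫_{0}^{5} (17) · r dz dr dθ.

Inner (z): 85r.
Middle (r from 0 to 2): 170.
Outer (θ): 170π.

Therefore the triple integral equals 170π.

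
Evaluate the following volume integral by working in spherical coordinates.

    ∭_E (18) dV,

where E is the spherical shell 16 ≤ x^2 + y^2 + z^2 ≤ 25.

In spherical coordinates, x = ρ sin(φ) cos(θ), y = ρ sin(φ) sin(θ), z = ρ cos(φ), and dV = ρ^2 sin(φ) dρ dφ dθ.

The integrand becomes 18, so

    ∭_E (18) dV = ∫_{0}^{2π} ∫_{0}^{π} ∫_{4}^{5} (18) · ρ^2 sin(φ) dρ dφ dθ.

Inner (ρ): 366sin(φ).
Middle (φ): 732.
Outer (θ): 1464π.

Therefore the triple integral equals 1464π.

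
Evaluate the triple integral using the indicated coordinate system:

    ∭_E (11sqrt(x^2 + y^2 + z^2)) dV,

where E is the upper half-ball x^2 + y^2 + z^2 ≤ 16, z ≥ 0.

In spherical coordinates, x = ρ sin(φ) cos(θ), y = ρ sin(φ) sin(θ), z = ρ cos(φ), and dV = ρ^2 sin(φ) dρ dφ dθ.

The integrand becomes 11ρ, so

    ∭_E (11sqrt(x^2 + y^2 + z^2)) dV = ∫_{0}^{2π} ∫_{0}^{π/2} ∫_{0}^{4} (11ρ) · ρ^2 sin(φ) dρ dφ dθ.

Inner (ρ): 704sin(φ).
Middle (φ): 704.
Outer (θ): 1408π.

Therefore the triple integral equals 1408π.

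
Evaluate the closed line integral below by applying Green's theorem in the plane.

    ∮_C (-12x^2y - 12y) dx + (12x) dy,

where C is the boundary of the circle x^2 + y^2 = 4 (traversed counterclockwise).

Green's theorem converts the closed line integral into a double integral over the enclosed region D:

    ∮_C P dx + Q dy = ∬_D (∂Q/∂x - ∂P/∂y) dA.

Here P = -12x^2y - 12y, Q = 12x, so

    ∂Q/∂x = 12,    ∂P/∂y = -12x^2 - 12,
    ∂Q/∂x - ∂P/∂y = 12x^2 + 24.

D is the region x^2 + y^2 ≤ 4. Evaluating the double integral:

In polar coordinates (x = r cos θ, y = r sin θ, dA = r dr dθ) the integrand becomes 12r^2cos(θ)^2 + 24, so

    ∬_D (12x^2 + 24) dA = ∫_0^{2π} ∫_0^{2} (12r^2cos(θ)^2 + 24) · r dr dθ.

Inner (r from 0 to 2): 48cos(θ)^2 + 48.
Outer (θ from 0 to 2π): 144π.

Therefore ∮_C P dx + Q dy = 144π.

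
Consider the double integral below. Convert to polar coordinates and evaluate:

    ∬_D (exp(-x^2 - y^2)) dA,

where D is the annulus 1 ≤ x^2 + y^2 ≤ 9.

The region D is 1 ≤ r ≤ 3, 0 ≤ θ ≤ 2π in polar coordinates, where x = r cos(θ), y = r sin(θ), and dA = r dr dθ.

Under the substitution, the integrand becomes exp(-r^2), so

    ∬_D (exp(-x^2 - y^2)) dA = ∫_{0}^{2π} ∫_{1}^{3} (exp(-r^2)) · r dr dθ.

Inner integral (in r): ∫_{1}^{3} (exp(-r^2)) · r dr = -(1 - exp(8))exp(-9)/2.

Outer integral (in θ): ∫_{0}^{2π} (-(1 - exp(8))exp(-9)/2) dθ = -π (1 - exp(8))exp(-9).

Therefore ∬_D (exp(-x^2 - y^2)) dA = -π (1 - exp(8))exp(-9).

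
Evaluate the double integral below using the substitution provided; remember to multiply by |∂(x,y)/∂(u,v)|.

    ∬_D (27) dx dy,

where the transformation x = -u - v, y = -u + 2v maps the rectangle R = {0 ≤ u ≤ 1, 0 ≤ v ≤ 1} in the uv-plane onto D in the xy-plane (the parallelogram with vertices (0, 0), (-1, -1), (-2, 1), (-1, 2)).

Compute the Jacobian determinant of (x, y) with respect to (u, v):

    ∂(x,y)/∂(u,v) = | -1  -1 | = (-1)(2) - (-1)(-1) = -3.
                   | -1  2 |

Its absolute value is |J| = 3 (the area scaling factor).

Substituting x = -u - v, y = -u + 2v into the integrand,

    27 → 27,

so the integral becomes

    ∬_R (27) · |J| du dv = ∫_0^1 ∫_0^1 (81) dv du.

Inner (v): 81.
Outer (u): 81.

Therefore ∬_D (27) dx dy = 81.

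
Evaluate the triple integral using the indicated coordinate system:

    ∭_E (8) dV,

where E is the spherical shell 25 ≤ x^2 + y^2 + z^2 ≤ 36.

In spherical coordinates, x = ρ sin(φ) cos(θ), y = ρ sin(φ) sin(θ), z = ρ cos(φ), and dV = ρ^2 sin(φ) dρ dφ dθ.

The integrand becomes 8, so

    ∭_E (8) dV = ∫_{0}^{2π} ∫_{0}^{π} ∫_{5}^{6} (8) · ρ^2 sin(φ) dρ dφ dθ.

Inner (ρ): 728sin(φ)/3.
Middle (φ): 1456/3.
Outer (θ): 2912π/3.

Therefore the triple integral equals 2912π/3.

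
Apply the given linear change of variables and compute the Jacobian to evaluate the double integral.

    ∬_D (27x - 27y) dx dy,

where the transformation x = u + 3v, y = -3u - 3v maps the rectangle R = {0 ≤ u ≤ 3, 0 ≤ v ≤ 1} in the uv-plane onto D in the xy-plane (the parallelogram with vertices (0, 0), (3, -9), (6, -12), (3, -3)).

Compute the Jacobian determinant of (x, y) with respect to (u, v):

    ∂(x,y)/∂(u,v) = | 1  3 | = (1)(-3) - (3)(-3) = 6.
                   | -3  -3 |

Its absolute value is |J| = 6 (the area scaling factor).

Substituting x = u + 3v, y = -3u - 3v into the integrand,

    27x - 27y → 108u + 162v,

so the integral becomes

    ∬_R (108u + 162v) · |J| du dv = ∫_0^3 ∫_0^1 (648u + 972v) dv du.

Inner (v): 648u + 486.
Outer (u): 4374.

Therefore ∬_D (27x - 27y) dx dy = 4374.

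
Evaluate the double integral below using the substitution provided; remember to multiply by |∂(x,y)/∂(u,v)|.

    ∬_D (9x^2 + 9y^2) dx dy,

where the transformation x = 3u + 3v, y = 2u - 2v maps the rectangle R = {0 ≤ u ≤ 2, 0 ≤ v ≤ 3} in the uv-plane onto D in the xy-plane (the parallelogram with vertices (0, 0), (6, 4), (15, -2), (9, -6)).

Compute the Jacobian determinant of (x, y) with respect to (u, v):

    ∂(x,y)/∂(u,v) = | 3  3 | = (3)(-2) - (3)(2) = -12.
                   | 2  -2 |

Its absolute value is |J| = 12 (the area scaling factor).

Substituting x = 3u + 3v, y = 2u - 2v into the integrand,

    9x^2 + 9y^2 → 117u^2 + 90u v + 117v^2,

so the integral becomes

    ∬_R (117u^2 + 90u v + 117v^2) · |J| du dv = ∫_0^2 ∫_0^3 (1404u^2 + 1080u v + 1404v^2) dv du.

Inner (v): 4212u^2 + 4860u + 12636.
Outer (u): 46224.

Therefore ∬_D (9x^2 + 9y^2) dx dy = 46224.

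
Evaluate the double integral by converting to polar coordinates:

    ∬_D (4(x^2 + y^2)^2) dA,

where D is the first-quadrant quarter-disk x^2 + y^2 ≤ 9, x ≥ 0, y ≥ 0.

The region D is 0 ≤ r ≤ 3, 0 ≤ θ ≤ π/2 in polar coordinates, where x = r cos(θ), y = r sin(θ), and dA = r dr dθ.

Under the substitution, the integrand becomes 4r^4, so

    ∬_D (4(x^2 + y^2)^2) dA = ∫_{0}^{π/2} ∫_{0}^{3} (4r^4) · r dr dθ.

Inner integral (in r): ∫_{0}^{3} (4r^4) · r dr = 486.

Outer integral (in θ): ∫_{0}^{π/2} (486) dθ = 243π.

Therefore ∬_D (4(x^2 + y^2)^2) dA = 243π.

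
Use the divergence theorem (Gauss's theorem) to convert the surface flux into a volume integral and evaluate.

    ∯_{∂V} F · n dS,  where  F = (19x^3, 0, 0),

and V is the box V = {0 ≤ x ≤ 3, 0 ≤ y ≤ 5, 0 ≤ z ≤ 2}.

By the divergence theorem,

    ∯_{∂V} F · n dS = ∭_V (∇ · F) dV.

Compute the divergence:
    ∇ · F = ∂F_x/∂x + ∂F_y/∂y + ∂F_z/∂z = 57x^2 + 0 + 0 = 57x^2.

V is a rectangular box, so dV = dx dy dz with 0 ≤ x ≤ 3, 0 ≤ y ≤ 5, 0 ≤ z ≤ 2.

Integrate (57x^2) over V as an iterated integral:

    ∭_V (∇·F) dV = ∫_0^{3} ∫_0^{5} ∫_0^{2} (57x^2) dz dy dx.

Inner (z from 0 to 2): 114x^2.
Middle (y from 0 to 5): 570x^2.
Outer (x from 0 to 3): 5130.

Therefore ∯_{∂V} F · n dS = 5130.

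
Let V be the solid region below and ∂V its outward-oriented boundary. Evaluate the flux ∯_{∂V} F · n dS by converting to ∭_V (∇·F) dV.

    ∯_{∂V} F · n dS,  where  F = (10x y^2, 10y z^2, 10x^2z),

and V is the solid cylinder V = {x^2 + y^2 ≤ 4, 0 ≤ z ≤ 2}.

By the divergence theorem,

    ∯_{∂V} F · n dS = ∭_V (∇ · F) dV.

Compute the divergence:
    ∇ · F = ∂F_x/∂x + ∂F_y/∂y + ∂F_z/∂z = 10y^2 + 10z^2 + 10x^2 = 10x^2 + 10y^2 + 10z^2.

In cylindrical coordinates, x = r cos(θ), y = r sin(θ), z = z, dV = r dr dθ dz, with 0 ≤ r ≤ 2, 0 ≤ θ ≤ 2π, 0 ≤ z ≤ 2.

The integrand, after substitution and multiplying by the volume element, becomes (10r^2 + 10z^2) · r, so

    ∭_V (∇·F) dV = ∫_0^{2π} ∫_0^{2} ∫_0^{2} (10r^2 + 10z^2) · r dz dr dθ.

Inner (z from 0 to 2): 20r (r^2 + 4/3).
Middle (r from 0 to 2): 400/3.
Outer (θ from 0 to 2π): 800π/3.

Therefore ∯_{∂V} F · n dS = 800π/3.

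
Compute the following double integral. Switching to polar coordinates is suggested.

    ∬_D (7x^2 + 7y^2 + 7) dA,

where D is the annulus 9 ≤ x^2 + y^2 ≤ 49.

The region D is 3 ≤ r ≤ 7, 0 ≤ θ ≤ 2π in polar coordinates, where x = r cos(θ), y = r sin(θ), and dA = r dr dθ.

Under the substitution, the integrand becomes 7r^2 + 7, so

    ∬_D (7x^2 + 7y^2 + 7) dA = ∫_{0}^{2π} ∫_{3}^{7} (7r^2 + 7) · r dr dθ.

Inner integral (in r): ∫_{3}^{7} (7r^2 + 7) · r dr = 4200.

Outer integral (in θ): ∫_{0}^{2π} (4200) dθ = 8400π.

Therefore ∬_D (7x^2 + 7y^2 + 7) dA = 8400π.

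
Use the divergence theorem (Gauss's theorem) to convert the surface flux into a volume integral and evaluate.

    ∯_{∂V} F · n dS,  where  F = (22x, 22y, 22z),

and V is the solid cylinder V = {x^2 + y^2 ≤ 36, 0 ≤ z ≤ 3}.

By the divergence theorem,

    ∯_{∂V} F · n dS = ∭_V (∇ · F) dV.

Compute the divergence:
    ∇ · F = ∂F_x/∂x + ∂F_y/∂y + ∂F_z/∂z = 22 + 22 + 22 = 66.

In cylindrical coordinates, x = r cos(θ), y = r sin(θ), z = z, dV = r dr dθ dz, with 0 ≤ r ≤ 6, 0 ≤ θ ≤ 2π, 0 ≤ z ≤ 3.

The integrand, after substitution and multiplying by the volume element, becomes (66) · r, so

    ∭_V (∇·F) dV = ∫_0^{2π} ∫_0^{6} ∫_0^{3} (66) · r dz dr dθ.

Inner (z from 0 to 3): 198r.
Middle (r from 0 to 6): 3564.
Outer (θ from 0 to 2π): 7128π.

Therefore ∯_{∂V} F · n dS = 7128π.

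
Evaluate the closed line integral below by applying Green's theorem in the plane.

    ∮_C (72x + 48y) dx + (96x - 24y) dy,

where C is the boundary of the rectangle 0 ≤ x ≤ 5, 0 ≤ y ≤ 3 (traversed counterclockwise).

Green's theorem converts the closed line integral into a double integral over the enclosed region D:

    ∮_C P dx + Q dy = ∬_D (∂Q/∂x - ∂P/∂y) dA.

Here P = 72x + 48y, Q = 96x - 24y, so

    ∂Q/∂x = 96,    ∂P/∂y = 48,
    ∂Q/∂x - ∂P/∂y = 48.

D is the region 0 ≤ x ≤ 5, 0 ≤ y ≤ 3. Evaluating the double integral:

    ∬_D (48) dA = ∫_0^{5} ∫_0^{3} (48) dy dx.

Inner (y from 0 to 3): 144.
Outer (x from 0 to 5): 720.

Therefore ∮_C P dx + Q dy = 720.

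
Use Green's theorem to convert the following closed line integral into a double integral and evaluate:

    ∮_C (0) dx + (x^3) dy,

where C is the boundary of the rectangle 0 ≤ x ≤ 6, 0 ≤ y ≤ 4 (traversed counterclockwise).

Green's theorem converts the closed line integral into a double integral over the enclosed region D:

    ∮_C P dx + Q dy = ∬_D (∂Q/∂x - ∂P/∂y) dA.

Here P = 0, Q = x^3, so

    ∂Q/∂x = 3x^2,    ∂P/∂y = 0,
    ∂Q/∂x - ∂P/∂y = 3x^2.

D is the region 0 ≤ x ≤ 6, 0 ≤ y ≤ 4. Evaluating the double integral:

    ∬_D (3x^2) dA = ∫_0^{6} ∫_0^{4} (3x^2) dy dx.

Inner (y from 0 to 4): 12x^2.
Outer (x from 0 to 6): 864.

Therefore ∮_C P dx + Q dy = 864.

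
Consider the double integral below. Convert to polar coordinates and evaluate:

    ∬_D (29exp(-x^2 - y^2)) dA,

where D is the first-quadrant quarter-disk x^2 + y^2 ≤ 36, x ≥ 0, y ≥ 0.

The region D is 0 ≤ r ≤ 6, 0 ≤ θ ≤ π/2 in polar coordinates, where x = r cos(θ), y = r sin(θ), and dA = r dr dθ.

Under the substitution, the integrand becomes 29exp(-r^2), so

    ∬_D (29exp(-x^2 - y^2)) dA = ∫_{0}^{π/2} ∫_{0}^{6} (29exp(-r^2)) · r dr dθ.

Inner integral (in r): ∫_{0}^{6} (29exp(-r^2)) · r dr = 29/2 - 29exp(-36)/2.

Outer integral (in θ): ∫_{0}^{π/2} (29/2 - 29exp(-36)/2) dθ = -29π (1 - exp(36))exp(-36)/4.

Therefore ∬_D (29exp(-x^2 - y^2)) dA = -29π (1 - exp(36))exp(-36)/4.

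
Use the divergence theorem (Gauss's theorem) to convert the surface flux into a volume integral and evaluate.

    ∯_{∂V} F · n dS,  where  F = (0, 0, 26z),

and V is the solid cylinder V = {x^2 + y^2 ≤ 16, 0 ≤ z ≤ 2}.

By the divergence theorem,

    ∯_{∂V} F · n dS = ∭_V (∇ · F) dV.

Compute the divergence:
    ∇ · F = ∂F_x/∂x + ∂F_y/∂y + ∂F_z/∂z = 0 + 0 + 26 = 26.

In cylindrical coordinates, x = r cos(θ), y = r sin(θ), z = z, dV = r dr dθ dz, with 0 ≤ r ≤ 4, 0 ≤ θ ≤ 2π, 0 ≤ z ≤ 2.

The integrand, after substitution and multiplying by the volume element, becomes (26) · r, so

    ∭_V (∇·F) dV = ∫_0^{2π} ∫_0^{4} ∫_0^{2} (26) · r dz dr dθ.

Inner (z from 0 to 2): 52r.
Middle (r from 0 to 4): 416.
Outer (θ from 0 to 2π): 832π.

Therefore ∯_{∂V} F · n dS = 832π.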